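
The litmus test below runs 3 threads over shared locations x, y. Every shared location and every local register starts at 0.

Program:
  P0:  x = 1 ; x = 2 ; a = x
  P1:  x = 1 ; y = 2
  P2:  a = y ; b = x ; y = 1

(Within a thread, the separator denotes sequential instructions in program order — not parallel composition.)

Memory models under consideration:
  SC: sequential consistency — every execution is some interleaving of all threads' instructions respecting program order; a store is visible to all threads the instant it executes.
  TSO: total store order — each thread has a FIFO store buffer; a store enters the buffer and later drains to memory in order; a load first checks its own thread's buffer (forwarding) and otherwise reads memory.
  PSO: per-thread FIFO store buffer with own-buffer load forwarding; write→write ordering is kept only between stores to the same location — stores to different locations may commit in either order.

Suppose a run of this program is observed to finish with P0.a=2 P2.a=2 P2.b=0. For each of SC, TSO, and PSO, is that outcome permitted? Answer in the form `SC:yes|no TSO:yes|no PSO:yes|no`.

SC:no TSO:no PSO:yes

outcome vector order: (P0.a,P2.a,P2.b)
[SC] allowed = {(1,0,0), (1,0,1), (1,0,2), (1,2,1), (2,0,0), (2,0,1), (2,0,2), (2,2,1), (2,2,2)}
[TSO] allowed = {(1,0,0), (1,0,1), (1,0,2), (1,2,1), (2,0,0), (2,0,1), (2,0,2), (2,2,1), (2,2,2)}
[PSO] allowed = {(1,0,0), (1,0,1), (1,0,2), (1,2,0), (1,2,1), (1,2,2), (2,0,0), (2,0,1), (2,0,2), (2,2,0), (2,2,1), (2,2,2)}
target (2,2,0) ∈ {PSO}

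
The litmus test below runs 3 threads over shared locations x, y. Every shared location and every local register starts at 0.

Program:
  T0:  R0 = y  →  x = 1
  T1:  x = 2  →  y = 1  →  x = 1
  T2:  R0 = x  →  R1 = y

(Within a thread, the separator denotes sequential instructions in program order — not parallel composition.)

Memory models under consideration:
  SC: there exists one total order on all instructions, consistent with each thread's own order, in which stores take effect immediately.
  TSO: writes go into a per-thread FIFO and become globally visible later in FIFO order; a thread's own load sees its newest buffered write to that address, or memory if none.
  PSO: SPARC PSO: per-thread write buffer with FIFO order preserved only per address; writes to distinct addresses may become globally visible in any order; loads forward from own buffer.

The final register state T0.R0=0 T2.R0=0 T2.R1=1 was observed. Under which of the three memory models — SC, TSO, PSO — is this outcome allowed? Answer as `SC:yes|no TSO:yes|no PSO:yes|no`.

SC:yes TSO:yes PSO:yes

outcome vector order: (T0.R0,T2.R0,T2.R1)
under SC → <0 0 0> <0 0 1> <0 1 0> <0 1 1> <0 2 0> <0 2 1> <1 0 0> <1 0 1> <1 1 1> <1 2 0> <1 2 1>
under TSO → <0 0 0> <0 0 1> <0 1 0> <0 1 1> <0 2 0> <0 2 1> <1 0 0> <1 0 1> <1 1 1> <1 2 0> <1 2 1>
under PSO → <0 0 0> <0 0 1> <0 1 0> <0 1 1> <0 2 0> <0 2 1> <1 0 0> <1 0 1> <1 1 0> <1 1 1> <1 2 0> <1 2 1>
target <0 0 1> ∈ {SC,TSO,PSO}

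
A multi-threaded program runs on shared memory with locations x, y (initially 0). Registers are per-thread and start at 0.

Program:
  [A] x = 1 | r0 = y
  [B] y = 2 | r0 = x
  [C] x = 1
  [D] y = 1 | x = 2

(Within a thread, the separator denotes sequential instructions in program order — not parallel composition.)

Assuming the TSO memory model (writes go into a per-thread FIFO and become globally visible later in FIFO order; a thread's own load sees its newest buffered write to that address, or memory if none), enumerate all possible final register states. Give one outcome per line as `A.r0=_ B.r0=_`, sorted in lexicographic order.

A.r0=0 B.r0=0
A.r0=0 B.r0=1
A.r0=0 B.r0=2
A.r0=1 B.r0=0
A.r0=1 B.r0=1
A.r0=1 B.r0=2
A.r0=2 B.r0=0
A.r0=2 B.r0=1
A.r0=2 B.r0=2

outcome vector order: (A.r0,B.r0)
|TSO outcomes| = 9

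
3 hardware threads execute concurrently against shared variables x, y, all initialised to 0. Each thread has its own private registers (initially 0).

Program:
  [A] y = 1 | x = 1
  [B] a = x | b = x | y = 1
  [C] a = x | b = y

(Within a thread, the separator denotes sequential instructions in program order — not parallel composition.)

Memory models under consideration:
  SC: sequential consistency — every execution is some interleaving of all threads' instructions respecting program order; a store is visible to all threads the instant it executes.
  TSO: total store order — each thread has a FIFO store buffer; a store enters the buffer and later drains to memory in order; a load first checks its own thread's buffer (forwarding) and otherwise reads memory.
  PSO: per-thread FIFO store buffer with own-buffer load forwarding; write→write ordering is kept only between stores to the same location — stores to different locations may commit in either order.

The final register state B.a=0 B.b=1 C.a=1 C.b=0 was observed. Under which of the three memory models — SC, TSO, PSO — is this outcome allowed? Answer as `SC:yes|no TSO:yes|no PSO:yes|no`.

SC:no TSO:no PSO:yes

outcome vector order: (B.a,B.b,C.a,C.b)
under SC → 0/0/0/0; 0/0/0/1; 0/0/1/1; 0/1/0/0; 0/1/0/1; 0/1/1/1; 1/1/0/0; 1/1/0/1; 1/1/1/1
under TSO → 0/0/0/0; 0/0/0/1; 0/0/1/1; 0/1/0/0; 0/1/0/1; 0/1/1/1; 1/1/0/0; 1/1/0/1; 1/1/1/1
under PSO → 0/0/0/0; 0/0/0/1; 0/0/1/0; 0/0/1/1; 0/1/0/0; 0/1/0/1; 0/1/1/0; 0/1/1/1; 1/1/0/0; 1/1/0/1; 1/1/1/0; 1/1/1/1
target 0/1/1/0 ∈ {PSO}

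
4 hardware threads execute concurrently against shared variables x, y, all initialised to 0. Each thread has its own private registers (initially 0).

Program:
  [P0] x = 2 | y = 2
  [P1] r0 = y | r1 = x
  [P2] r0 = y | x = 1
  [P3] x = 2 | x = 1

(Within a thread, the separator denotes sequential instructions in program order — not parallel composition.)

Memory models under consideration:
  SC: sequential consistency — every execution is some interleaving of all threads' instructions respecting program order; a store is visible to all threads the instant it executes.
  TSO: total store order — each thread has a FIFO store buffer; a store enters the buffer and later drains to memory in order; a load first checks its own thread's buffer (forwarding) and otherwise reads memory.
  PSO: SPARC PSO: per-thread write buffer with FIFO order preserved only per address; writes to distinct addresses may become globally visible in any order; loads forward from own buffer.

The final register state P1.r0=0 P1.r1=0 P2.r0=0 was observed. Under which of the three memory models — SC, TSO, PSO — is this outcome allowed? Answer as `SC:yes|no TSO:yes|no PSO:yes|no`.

outcome vector order: (P1.r0,P1.r1,P2.r0)
SC (10): (0,0,0); (0,0,2); (0,1,0); (0,1,2); (0,2,0); (0,2,2); (2,1,0); (2,1,2); (2,2,0); (2,2,2)
TSO (10): (0,0,0); (0,0,2); (0,1,0); (0,1,2); (0,2,0); (0,2,2); (2,1,0); (2,1,2); (2,2,0); (2,2,2)
PSO (12): (0,0,0); (0,0,2); (0,1,0); (0,1,2); (0,2,0); (0,2,2); (2,0,0); (2,0,2); (2,1,0); (2,1,2); (2,2,0); (2,2,2)
target (0,0,0) ∈ {SC,TSO,PSO}

SC:yes TSO:yes PSO:yes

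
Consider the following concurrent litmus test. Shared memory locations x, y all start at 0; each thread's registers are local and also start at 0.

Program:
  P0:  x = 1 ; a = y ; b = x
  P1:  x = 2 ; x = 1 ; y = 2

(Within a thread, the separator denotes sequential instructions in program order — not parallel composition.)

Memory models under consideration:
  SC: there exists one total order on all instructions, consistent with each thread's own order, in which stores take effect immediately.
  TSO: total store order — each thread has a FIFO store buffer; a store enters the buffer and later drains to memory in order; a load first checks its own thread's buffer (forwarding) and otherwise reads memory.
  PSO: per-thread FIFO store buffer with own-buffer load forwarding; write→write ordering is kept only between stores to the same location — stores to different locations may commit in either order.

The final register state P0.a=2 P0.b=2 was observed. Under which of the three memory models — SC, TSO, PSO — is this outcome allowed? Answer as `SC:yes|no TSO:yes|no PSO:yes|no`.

SC:no TSO:no PSO:yes

outcome vector order: (P0.a,P0.b)
SC: 3 outcomes — {01; 02; 21}
TSO: 3 outcomes — {01; 02; 21}
PSO: 4 outcomes — {01; 02; 21; 22}
target 22 ∈ {PSO}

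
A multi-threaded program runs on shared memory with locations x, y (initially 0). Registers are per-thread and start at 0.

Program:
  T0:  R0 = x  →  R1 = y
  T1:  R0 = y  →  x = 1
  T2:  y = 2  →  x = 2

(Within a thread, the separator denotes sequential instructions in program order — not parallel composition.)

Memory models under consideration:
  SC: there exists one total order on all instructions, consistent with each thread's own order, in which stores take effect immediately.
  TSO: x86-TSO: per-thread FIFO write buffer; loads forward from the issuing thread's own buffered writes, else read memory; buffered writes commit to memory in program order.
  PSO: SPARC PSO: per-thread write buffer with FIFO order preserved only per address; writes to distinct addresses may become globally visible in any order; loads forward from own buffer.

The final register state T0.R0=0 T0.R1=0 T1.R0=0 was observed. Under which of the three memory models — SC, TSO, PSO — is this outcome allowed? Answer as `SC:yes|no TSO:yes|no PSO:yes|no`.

outcome vector order: (T0.R0,T0.R1,T1.R0)
under SC → 000, 002, 020, 022, 100, 120, 122, 220, 222
under TSO → 000, 002, 020, 022, 100, 120, 122, 220, 222
under PSO → 000, 002, 020, 022, 100, 120, 122, 200, 202, 220, 222
target 000 ∈ {SC,TSO,PSO}

SC:yes TSO:yes PSO:yes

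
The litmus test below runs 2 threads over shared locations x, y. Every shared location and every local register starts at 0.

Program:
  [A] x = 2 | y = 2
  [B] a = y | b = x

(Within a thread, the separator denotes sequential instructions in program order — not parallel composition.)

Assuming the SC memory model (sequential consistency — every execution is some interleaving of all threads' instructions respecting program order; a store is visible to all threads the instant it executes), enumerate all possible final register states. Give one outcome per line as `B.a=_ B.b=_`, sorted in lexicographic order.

outcome vector order: (B.a,B.b)
|SC outcomes| = 3

B.a=0 B.b=0
B.a=0 B.b=2
B.a=2 B.b=2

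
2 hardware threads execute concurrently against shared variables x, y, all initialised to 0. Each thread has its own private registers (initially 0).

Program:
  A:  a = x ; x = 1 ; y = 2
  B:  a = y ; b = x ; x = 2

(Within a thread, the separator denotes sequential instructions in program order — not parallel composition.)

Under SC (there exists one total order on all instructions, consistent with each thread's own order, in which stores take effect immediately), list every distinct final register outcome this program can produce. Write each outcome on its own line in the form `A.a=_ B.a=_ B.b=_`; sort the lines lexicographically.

A.a=0 B.a=0 B.b=0
A.a=0 B.a=0 B.b=1
A.a=0 B.a=2 B.b=1
A.a=2 B.a=0 B.b=0

outcome vector order: (A.a,B.a,B.b)
|SC outcomes| = 4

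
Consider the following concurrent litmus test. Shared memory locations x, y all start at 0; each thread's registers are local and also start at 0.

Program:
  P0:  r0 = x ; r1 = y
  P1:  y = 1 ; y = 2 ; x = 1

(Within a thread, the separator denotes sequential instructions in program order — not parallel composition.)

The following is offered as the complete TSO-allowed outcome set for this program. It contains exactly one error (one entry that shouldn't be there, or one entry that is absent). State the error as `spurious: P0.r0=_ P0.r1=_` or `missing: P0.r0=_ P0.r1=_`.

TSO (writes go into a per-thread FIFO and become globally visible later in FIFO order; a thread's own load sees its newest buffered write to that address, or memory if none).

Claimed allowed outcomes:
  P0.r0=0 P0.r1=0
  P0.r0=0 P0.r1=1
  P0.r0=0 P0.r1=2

outcome vector order: (P0.r0,P0.r1)
under TSO → (0,0), (0,1), (0,2), (1,2)
TSO∖claimed = {(1,2)}

missing: P0.r0=1 P0.r1=2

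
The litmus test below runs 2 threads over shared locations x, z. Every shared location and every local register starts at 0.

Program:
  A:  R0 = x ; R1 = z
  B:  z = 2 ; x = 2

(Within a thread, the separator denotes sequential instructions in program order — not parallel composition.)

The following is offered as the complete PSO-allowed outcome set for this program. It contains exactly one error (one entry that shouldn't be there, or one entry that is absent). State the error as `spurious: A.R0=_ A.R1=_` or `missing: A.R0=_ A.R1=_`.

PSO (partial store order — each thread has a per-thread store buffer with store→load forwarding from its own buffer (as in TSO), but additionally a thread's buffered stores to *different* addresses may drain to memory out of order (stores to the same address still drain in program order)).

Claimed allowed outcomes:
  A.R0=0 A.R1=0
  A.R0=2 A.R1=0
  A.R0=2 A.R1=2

outcome vector order: (A.R0,A.R1)
under PSO → 00; 02; 20; 22
PSO∖claimed = {02}

missing: A.R0=0 A.R1=2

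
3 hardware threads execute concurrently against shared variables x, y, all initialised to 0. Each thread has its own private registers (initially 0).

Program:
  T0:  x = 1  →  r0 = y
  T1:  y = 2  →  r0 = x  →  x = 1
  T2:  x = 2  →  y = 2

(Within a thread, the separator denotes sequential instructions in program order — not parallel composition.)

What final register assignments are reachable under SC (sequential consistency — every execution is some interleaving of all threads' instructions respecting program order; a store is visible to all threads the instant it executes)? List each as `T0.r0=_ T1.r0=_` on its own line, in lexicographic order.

T0.r0=0 T1.r0=1
T0.r0=0 T1.r0=2
T0.r0=2 T1.r0=0
T0.r0=2 T1.r0=1
T0.r0=2 T1.r0=2

outcome vector order: (T0.r0,T1.r0)
|SC outcomes| = 5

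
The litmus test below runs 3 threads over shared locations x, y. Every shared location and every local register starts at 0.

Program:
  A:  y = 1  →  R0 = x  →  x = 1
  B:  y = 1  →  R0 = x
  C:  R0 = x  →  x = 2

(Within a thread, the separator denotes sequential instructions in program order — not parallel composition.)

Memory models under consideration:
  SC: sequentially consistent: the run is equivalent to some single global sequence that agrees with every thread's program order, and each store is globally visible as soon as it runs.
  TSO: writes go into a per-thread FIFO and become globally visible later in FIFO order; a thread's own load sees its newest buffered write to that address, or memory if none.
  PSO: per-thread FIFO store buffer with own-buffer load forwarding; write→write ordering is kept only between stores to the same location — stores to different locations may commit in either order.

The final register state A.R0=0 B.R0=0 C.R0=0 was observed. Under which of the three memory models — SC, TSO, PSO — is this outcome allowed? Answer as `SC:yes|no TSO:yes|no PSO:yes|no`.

outcome vector order: (A.R0,B.R0,C.R0)
under SC → 000, 001, 010, 011, 020, 021, 200, 210, 220
under TSO → 000, 001, 010, 011, 020, 021, 200, 210, 220
under PSO → 000, 001, 010, 011, 020, 021, 200, 210, 220
target 000 ∈ {SC,TSO,PSO}

SC:yes TSO:yes PSO:yes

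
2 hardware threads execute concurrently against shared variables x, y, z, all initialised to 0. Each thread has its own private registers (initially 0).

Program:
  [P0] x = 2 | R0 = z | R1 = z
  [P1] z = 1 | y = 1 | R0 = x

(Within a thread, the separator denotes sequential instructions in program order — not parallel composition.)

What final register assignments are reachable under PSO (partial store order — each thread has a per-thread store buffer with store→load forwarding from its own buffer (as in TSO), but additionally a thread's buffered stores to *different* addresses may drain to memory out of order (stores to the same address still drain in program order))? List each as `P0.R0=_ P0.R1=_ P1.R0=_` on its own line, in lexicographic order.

P0.R0=0 P0.R1=0 P1.R0=0
P0.R0=0 P0.R1=0 P1.R0=2
P0.R0=0 P0.R1=1 P1.R0=0
P0.R0=0 P0.R1=1 P1.R0=2
P0.R0=1 P0.R1=1 P1.R0=0
P0.R0=1 P0.R1=1 P1.R0=2

outcome vector order: (P0.R0,P0.R1,P1.R0)
|PSO outcomes| = 6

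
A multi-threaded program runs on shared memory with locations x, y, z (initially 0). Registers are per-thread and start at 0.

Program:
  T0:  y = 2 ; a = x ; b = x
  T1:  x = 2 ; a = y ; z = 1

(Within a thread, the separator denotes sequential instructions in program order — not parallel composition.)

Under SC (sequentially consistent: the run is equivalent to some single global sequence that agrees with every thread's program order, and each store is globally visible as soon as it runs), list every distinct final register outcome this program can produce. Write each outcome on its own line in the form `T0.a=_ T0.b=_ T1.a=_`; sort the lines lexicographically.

T0.a=0 T0.b=0 T1.a=2
T0.a=0 T0.b=2 T1.a=2
T0.a=2 T0.b=2 T1.a=0
T0.a=2 T0.b=2 T1.a=2

outcome vector order: (T0.a,T0.b,T1.a)
|SC outcomes| = 4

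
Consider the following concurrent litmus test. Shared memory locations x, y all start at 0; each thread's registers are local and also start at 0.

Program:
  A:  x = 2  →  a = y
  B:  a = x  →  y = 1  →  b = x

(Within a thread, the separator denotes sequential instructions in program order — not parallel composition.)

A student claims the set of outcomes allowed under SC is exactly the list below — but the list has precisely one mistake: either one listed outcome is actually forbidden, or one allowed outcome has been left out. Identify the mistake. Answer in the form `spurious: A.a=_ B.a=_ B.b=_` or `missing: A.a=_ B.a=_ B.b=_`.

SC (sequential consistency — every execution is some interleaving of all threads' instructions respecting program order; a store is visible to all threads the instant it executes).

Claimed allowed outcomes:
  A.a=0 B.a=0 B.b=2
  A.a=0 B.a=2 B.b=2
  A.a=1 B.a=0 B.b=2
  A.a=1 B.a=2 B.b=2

missing: A.a=1 B.a=0 B.b=0

outcome vector order: (A.a,B.a,B.b)
SC: 5 outcomes — {(0,0,2); (0,2,2); (1,0,0); (1,0,2); (1,2,2)}
SC∖claimed = {(1,0,0)}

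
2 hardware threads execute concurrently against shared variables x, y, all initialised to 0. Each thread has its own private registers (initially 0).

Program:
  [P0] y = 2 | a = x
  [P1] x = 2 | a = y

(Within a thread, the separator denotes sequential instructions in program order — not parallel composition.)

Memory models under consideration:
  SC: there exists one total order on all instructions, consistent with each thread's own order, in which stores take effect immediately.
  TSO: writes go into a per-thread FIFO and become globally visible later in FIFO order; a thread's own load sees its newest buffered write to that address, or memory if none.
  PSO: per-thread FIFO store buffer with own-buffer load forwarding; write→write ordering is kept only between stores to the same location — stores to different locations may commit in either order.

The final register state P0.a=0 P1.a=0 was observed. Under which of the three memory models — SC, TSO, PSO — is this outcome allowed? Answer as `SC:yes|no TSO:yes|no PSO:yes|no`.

SC:no TSO:yes PSO:yes

outcome vector order: (P0.a,P1.a)
under SC → <0 2>; <2 0>; <2 2>
under TSO → <0 0>; <0 2>; <2 0>; <2 2>
under PSO → <0 0>; <0 2>; <2 0>; <2 2>
target <0 0> ∈ {TSO,PSO}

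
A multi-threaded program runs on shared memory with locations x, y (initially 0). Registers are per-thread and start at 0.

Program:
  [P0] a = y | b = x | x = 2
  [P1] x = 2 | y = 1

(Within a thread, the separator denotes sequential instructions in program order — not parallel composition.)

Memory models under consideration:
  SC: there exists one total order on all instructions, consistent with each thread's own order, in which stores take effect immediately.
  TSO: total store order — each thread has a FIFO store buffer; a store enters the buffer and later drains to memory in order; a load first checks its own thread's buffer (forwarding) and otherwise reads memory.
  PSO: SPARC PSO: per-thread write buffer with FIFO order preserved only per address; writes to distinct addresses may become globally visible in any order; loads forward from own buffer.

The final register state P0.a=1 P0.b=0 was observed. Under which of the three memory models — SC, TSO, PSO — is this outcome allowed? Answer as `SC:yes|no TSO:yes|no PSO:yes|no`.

SC:no TSO:no PSO:yes

outcome vector order: (P0.a,P0.b)
SC: 3 outcomes — {(0,0) (0,2) (1,2)}
TSO: 3 outcomes — {(0,0) (0,2) (1,2)}
PSO: 4 outcomes — {(0,0) (0,2) (1,0) (1,2)}
target (1,0) ∈ {PSO}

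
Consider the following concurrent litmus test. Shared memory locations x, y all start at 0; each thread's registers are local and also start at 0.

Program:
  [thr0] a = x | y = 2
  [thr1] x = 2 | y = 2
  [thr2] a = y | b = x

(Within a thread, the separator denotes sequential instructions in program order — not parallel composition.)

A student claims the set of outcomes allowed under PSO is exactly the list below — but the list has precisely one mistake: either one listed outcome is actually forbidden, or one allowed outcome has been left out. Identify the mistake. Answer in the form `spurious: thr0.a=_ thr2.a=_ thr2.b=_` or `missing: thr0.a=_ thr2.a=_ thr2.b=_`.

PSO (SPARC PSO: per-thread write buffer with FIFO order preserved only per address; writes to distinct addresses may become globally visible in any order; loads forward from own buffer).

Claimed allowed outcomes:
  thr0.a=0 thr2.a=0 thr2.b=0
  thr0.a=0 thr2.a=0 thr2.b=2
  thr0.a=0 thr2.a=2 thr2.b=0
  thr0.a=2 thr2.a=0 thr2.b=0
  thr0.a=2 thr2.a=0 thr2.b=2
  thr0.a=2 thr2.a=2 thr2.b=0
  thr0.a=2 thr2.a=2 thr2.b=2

missing: thr0.a=0 thr2.a=2 thr2.b=2

outcome vector order: (thr0.a,thr2.a,thr2.b)
under PSO → 000 002 020 022 200 202 220 222
PSO∖claimed = {022}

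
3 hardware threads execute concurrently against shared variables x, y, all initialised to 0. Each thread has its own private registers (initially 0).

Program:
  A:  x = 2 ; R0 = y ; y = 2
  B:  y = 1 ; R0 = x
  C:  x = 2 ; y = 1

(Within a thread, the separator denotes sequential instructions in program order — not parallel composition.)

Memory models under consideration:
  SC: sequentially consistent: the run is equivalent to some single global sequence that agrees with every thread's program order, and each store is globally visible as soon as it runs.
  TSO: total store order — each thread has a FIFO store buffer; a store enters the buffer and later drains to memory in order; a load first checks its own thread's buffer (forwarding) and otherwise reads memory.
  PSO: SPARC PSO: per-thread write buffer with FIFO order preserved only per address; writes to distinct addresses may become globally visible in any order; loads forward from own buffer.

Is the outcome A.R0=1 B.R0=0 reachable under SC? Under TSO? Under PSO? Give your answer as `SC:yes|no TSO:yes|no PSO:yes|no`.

outcome vector order: (A.R0,B.R0)
SC: 3 outcomes — {02, 10, 12}
TSO: 4 outcomes — {00, 02, 10, 12}
PSO: 4 outcomes — {00, 02, 10, 12}
target 10 ∈ {SC,TSO,PSO}

SC:yes TSO:yes PSO:yes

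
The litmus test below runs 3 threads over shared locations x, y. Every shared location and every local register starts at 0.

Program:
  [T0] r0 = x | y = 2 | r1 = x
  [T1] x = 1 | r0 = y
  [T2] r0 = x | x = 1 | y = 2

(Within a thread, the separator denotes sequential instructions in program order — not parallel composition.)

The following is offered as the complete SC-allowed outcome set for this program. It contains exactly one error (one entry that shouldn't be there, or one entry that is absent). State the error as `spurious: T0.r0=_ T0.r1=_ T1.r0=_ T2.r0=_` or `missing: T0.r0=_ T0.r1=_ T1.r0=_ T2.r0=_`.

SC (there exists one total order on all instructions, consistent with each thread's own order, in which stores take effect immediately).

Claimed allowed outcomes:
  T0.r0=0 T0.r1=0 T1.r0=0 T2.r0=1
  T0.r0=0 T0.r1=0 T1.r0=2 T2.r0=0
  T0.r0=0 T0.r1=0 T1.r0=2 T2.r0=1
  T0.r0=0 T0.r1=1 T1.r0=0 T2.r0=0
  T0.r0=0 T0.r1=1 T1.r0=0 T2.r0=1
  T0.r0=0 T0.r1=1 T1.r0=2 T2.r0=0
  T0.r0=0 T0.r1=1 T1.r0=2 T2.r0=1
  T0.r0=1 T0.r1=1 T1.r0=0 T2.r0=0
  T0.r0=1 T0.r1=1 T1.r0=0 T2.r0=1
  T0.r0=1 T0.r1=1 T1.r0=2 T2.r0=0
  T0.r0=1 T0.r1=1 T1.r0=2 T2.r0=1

outcome vector order: (T0.r0,T0.r1,T1.r0,T2.r0)
SC: 10 outcomes — {0/0/2/0, 0/0/2/1, 0/1/0/0, 0/1/0/1, 0/1/2/0, 0/1/2/1, 1/1/0/0, 1/1/0/1, 1/1/2/0, 1/1/2/1}
claimed∖SC = {0/0/0/1}

spurious: T0.r0=0 T0.r1=0 T1.r0=0 T2.r0=1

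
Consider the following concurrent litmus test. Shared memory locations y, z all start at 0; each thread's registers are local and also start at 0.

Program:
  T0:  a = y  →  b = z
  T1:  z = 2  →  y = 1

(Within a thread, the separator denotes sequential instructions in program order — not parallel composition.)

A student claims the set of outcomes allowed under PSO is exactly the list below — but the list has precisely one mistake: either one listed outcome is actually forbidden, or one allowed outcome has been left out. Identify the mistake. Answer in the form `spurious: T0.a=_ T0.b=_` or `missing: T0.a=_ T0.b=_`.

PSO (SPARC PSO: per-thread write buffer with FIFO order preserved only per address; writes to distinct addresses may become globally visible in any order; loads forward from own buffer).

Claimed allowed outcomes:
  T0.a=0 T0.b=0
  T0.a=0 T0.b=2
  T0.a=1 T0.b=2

outcome vector order: (T0.a,T0.b)
[PSO] allowed = {0/0; 0/2; 1/0; 1/2}
PSO∖claimed = {1/0}

missing: T0.a=1 T0.b=0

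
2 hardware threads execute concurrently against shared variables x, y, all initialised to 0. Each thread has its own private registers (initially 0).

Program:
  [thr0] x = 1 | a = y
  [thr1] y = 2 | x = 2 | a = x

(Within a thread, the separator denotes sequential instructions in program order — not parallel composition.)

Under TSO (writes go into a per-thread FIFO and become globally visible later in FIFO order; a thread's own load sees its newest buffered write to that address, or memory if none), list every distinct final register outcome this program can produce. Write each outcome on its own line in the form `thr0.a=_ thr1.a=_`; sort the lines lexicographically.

outcome vector order: (thr0.a,thr1.a)
|TSO outcomes| = 4

thr0.a=0 thr1.a=1
thr0.a=0 thr1.a=2
thr0.a=2 thr1.a=1
thr0.a=2 thr1.a=2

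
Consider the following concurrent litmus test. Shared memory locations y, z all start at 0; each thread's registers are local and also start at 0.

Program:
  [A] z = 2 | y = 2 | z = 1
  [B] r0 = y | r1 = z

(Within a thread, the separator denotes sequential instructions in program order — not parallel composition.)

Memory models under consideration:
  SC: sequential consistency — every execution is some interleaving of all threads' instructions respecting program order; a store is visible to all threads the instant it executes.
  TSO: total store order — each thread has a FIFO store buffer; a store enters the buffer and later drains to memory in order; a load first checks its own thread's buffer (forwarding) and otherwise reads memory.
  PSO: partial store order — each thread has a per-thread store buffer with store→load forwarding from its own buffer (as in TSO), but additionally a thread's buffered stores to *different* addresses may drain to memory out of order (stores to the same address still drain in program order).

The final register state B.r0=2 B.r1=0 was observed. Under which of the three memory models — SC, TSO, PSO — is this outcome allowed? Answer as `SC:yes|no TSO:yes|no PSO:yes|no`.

SC:no TSO:no PSO:yes

outcome vector order: (B.r0,B.r1)
SC: 5 outcomes — {00 01 02 21 22}
TSO: 5 outcomes — {00 01 02 21 22}
PSO: 6 outcomes — {00 01 02 20 21 22}
target 20 ∈ {PSO}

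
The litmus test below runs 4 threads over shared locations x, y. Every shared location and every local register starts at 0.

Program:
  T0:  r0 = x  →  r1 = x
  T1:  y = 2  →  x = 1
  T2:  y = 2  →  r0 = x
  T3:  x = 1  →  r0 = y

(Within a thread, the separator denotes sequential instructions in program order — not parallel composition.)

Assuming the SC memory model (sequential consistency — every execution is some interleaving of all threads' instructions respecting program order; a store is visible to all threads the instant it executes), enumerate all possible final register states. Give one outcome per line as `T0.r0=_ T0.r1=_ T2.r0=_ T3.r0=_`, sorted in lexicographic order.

T0.r0=0 T0.r1=0 T2.r0=0 T3.r0=2
T0.r0=0 T0.r1=0 T2.r0=1 T3.r0=0
T0.r0=0 T0.r1=0 T2.r0=1 T3.r0=2
T0.r0=0 T0.r1=1 T2.r0=0 T3.r0=2
T0.r0=0 T0.r1=1 T2.r0=1 T3.r0=0
T0.r0=0 T0.r1=1 T2.r0=1 T3.r0=2
T0.r0=1 T0.r1=1 T2.r0=0 T3.r0=2
T0.r0=1 T0.r1=1 T2.r0=1 T3.r0=0
T0.r0=1 T0.r1=1 T2.r0=1 T3.r0=2

outcome vector order: (T0.r0,T0.r1,T2.r0,T3.r0)
|SC outcomes| = 9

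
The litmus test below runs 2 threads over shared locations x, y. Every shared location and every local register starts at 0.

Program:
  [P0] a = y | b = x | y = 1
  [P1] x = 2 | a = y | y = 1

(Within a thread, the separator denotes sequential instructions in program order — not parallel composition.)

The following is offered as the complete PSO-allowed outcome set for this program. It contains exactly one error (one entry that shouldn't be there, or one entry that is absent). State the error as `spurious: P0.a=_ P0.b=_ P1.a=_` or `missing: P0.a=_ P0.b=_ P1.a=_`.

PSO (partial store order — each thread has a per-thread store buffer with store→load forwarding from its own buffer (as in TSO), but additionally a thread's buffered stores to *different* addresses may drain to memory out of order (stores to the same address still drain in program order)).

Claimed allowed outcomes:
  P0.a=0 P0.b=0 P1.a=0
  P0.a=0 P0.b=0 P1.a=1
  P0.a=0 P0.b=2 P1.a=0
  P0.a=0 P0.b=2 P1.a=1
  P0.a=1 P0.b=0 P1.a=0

outcome vector order: (P0.a,P0.b,P1.a)
PSO: 6 outcomes — {000, 001, 020, 021, 100, 120}
PSO∖claimed = {120}

missing: P0.a=1 P0.b=2 P1.a=0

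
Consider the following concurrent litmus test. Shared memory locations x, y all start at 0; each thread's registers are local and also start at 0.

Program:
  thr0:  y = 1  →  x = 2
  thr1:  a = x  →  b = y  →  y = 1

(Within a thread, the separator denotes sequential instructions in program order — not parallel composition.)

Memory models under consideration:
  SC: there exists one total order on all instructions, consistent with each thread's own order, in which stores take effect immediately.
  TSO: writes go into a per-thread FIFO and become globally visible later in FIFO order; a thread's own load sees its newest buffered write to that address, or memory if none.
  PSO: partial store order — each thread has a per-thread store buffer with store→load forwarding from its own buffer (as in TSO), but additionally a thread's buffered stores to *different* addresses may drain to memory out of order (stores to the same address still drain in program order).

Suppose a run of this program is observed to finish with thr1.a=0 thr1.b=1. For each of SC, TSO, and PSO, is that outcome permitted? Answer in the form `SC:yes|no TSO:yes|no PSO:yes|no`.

outcome vector order: (thr1.a,thr1.b)
SC: 3 outcomes — {<0 0>, <0 1>, <2 1>}
TSO: 3 outcomes — {<0 0>, <0 1>, <2 1>}
PSO: 4 outcomes — {<0 0>, <0 1>, <2 0>, <2 1>}
target <0 1> ∈ {SC,TSO,PSO}

SC:yes TSO:yes PSO:yes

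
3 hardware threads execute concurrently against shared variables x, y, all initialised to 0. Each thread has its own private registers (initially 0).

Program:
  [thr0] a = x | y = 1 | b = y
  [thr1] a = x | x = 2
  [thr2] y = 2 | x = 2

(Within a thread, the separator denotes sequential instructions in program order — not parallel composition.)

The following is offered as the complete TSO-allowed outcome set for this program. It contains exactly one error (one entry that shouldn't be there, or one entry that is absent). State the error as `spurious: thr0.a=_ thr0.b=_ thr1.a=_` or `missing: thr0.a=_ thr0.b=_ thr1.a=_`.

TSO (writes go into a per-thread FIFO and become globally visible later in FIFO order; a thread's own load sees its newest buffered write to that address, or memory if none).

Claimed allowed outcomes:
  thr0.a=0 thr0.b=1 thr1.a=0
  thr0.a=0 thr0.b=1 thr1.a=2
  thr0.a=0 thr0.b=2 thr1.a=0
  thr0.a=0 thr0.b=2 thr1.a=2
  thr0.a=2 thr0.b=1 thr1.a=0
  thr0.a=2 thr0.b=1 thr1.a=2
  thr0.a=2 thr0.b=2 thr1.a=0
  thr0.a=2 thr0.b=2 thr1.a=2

outcome vector order: (thr0.a,thr0.b,thr1.a)
TSO: 7 outcomes — {<0 1 0> <0 1 2> <0 2 0> <0 2 2> <2 1 0> <2 1 2> <2 2 0>}
claimed∖TSO = {<2 2 2>}

spurious: thr0.a=2 thr0.b=2 thr1.a=2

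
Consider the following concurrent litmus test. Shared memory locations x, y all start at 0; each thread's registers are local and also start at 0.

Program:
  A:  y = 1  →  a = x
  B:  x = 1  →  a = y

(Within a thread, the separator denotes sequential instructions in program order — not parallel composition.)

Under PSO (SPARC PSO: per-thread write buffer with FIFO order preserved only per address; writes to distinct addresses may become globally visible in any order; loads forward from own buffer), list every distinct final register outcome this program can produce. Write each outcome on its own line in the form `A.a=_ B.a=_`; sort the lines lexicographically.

outcome vector order: (A.a,B.a)
|PSO outcomes| = 4

A.a=0 B.a=0
A.a=0 B.a=1
A.a=1 B.a=0
A.a=1 B.a=1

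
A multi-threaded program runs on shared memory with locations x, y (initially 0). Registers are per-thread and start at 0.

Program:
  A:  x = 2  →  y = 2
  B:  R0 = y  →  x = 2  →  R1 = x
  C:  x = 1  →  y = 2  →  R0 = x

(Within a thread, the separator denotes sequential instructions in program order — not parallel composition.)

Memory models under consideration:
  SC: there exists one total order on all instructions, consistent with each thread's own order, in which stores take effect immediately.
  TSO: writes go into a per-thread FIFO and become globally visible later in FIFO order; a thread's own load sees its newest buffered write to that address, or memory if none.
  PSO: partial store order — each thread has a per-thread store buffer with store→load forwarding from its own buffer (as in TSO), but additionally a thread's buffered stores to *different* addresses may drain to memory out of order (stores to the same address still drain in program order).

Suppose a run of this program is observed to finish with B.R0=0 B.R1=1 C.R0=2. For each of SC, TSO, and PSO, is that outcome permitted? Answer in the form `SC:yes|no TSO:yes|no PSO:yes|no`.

outcome vector order: (B.R0,B.R1,C.R0)
under SC → 0/1/1 0/1/2 0/2/1 0/2/2 2/1/1 2/2/1 2/2/2
under TSO → 0/1/1 0/1/2 0/2/1 0/2/2 2/1/1 2/2/1 2/2/2
under PSO → 0/1/1 0/1/2 0/2/1 0/2/2 2/1/1 2/1/2 2/2/1 2/2/2
target 0/1/2 ∈ {SC,TSO,PSO}

SC:yes TSO:yes PSO:yes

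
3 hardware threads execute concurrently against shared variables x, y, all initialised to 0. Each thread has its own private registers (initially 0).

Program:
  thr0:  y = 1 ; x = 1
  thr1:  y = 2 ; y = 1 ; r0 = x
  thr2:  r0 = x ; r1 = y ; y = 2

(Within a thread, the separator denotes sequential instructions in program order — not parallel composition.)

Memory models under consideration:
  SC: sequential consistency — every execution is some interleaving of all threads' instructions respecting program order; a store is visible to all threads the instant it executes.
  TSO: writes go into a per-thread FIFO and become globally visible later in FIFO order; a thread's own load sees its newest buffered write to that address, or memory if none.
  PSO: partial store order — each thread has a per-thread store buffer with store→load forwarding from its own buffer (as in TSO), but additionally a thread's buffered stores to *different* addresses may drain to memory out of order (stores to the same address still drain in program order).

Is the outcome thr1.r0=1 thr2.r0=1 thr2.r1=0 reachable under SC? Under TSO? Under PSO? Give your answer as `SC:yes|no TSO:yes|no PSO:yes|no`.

SC:no TSO:no PSO:yes

outcome vector order: (thr1.r0,thr2.r0,thr2.r1)
under SC → 000; 001; 002; 011; 100; 101; 102; 111; 112
under TSO → 000; 001; 002; 011; 012; 100; 101; 102; 111; 112
under PSO → 000; 001; 002; 010; 011; 012; 100; 101; 102; 110; 111; 112
target 110 ∈ {PSO}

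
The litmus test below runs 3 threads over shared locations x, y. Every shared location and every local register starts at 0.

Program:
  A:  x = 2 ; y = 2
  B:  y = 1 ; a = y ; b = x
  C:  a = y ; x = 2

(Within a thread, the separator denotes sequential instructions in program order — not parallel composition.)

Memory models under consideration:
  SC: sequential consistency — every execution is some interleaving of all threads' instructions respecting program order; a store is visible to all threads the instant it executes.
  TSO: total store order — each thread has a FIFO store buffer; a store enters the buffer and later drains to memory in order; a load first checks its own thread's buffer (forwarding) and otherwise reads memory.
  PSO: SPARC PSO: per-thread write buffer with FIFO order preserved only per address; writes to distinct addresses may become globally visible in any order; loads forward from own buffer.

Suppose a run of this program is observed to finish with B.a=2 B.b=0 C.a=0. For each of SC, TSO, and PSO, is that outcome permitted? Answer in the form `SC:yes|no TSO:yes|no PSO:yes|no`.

SC:no TSO:no PSO:yes

outcome vector order: (B.a,B.b,C.a)
SC (9): 100; 101; 102; 120; 121; 122; 220; 221; 222
TSO (9): 100; 101; 102; 120; 121; 122; 220; 221; 222
PSO (12): 100; 101; 102; 120; 121; 122; 200; 201; 202; 220; 221; 222
target 200 ∈ {PSO}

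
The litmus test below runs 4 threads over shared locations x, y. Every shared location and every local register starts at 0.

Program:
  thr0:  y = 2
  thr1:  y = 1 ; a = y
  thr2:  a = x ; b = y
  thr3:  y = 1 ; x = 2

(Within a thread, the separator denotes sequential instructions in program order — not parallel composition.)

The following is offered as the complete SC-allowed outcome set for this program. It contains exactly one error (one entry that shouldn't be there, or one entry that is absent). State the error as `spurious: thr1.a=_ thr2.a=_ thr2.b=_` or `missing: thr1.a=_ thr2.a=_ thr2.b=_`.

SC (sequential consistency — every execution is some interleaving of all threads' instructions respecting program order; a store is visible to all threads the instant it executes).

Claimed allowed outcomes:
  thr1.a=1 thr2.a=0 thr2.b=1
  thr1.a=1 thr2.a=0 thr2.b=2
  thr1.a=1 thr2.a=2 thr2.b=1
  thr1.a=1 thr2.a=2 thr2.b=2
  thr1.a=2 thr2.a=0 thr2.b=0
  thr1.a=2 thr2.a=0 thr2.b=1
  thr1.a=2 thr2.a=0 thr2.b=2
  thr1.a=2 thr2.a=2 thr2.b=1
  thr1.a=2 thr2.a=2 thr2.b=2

missing: thr1.a=1 thr2.a=0 thr2.b=0

outcome vector order: (thr1.a,thr2.a,thr2.b)
[SC] allowed = {(1,0,0) (1,0,1) (1,0,2) (1,2,1) (1,2,2) (2,0,0) (2,0,1) (2,0,2) (2,2,1) (2,2,2)}
SC∖claimed = {(1,0,0)}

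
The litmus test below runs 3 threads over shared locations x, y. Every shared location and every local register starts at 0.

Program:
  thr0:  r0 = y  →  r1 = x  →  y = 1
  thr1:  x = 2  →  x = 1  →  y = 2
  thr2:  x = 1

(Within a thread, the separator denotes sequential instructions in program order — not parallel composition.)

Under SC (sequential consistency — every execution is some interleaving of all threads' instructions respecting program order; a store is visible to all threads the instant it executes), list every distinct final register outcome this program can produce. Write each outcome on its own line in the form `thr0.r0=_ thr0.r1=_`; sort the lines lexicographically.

outcome vector order: (thr0.r0,thr0.r1)
|SC outcomes| = 4

thr0.r0=0 thr0.r1=0
thr0.r0=0 thr0.r1=1
thr0.r0=0 thr0.r1=2
thr0.r0=2 thr0.r1=1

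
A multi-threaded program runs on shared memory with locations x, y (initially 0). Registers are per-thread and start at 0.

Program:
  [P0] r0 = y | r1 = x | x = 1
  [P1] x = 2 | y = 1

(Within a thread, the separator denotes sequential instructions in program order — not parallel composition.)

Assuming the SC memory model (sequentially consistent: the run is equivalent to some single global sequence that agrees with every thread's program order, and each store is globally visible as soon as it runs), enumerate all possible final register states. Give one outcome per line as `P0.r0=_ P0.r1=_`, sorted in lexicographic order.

P0.r0=0 P0.r1=0
P0.r0=0 P0.r1=2
P0.r0=1 P0.r1=2

outcome vector order: (P0.r0,P0.r1)
|SC outcomes| = 3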